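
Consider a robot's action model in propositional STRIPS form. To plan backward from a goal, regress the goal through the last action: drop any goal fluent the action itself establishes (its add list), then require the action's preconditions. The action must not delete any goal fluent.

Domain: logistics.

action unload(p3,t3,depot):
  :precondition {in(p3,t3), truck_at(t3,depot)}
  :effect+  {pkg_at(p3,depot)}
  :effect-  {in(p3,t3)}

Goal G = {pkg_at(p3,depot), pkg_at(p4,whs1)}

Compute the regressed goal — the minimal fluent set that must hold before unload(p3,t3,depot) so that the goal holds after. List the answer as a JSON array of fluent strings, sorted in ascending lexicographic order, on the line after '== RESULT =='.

Compute (G \ add) ∪ pre:
  G ∩ del = {}  (empty — regression defined)
  G \ add = {pkg_at(p3,depot), pkg_at(p4,whs1)} \ {pkg_at(p3,depot)} = {pkg_at(p4,whs1)}
  ∪ pre   = {pkg_at(p4,whs1)} ∪ {in(p3,t3), truck_at(t3,depot)}
          = {in(p3,t3), pkg_at(p4,whs1), truck_at(t3,depot)}

== RESULT ==
["in(p3,t3)", "pkg_at(p4,whs1)", "truck_at(t3,depot)"]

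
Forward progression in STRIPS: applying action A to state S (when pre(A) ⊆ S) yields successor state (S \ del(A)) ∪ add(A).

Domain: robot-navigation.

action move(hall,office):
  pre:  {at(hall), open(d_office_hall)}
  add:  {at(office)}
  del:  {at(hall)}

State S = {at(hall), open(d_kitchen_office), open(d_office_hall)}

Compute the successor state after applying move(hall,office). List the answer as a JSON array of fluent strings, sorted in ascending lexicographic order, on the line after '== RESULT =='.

Progress:
  pre ⊆ S: {at(hall), open(d_office_hall)} ⊆ S  — applicable
  S \ del = {open(d_kitchen_office), open(d_office_hall)}
  ∪ add   = {at(office), open(d_kitchen_office), open(d_office_hall)}

== RESULT ==
["at(office)", "open(d_kitchen_office)", "open(d_office_hall)"]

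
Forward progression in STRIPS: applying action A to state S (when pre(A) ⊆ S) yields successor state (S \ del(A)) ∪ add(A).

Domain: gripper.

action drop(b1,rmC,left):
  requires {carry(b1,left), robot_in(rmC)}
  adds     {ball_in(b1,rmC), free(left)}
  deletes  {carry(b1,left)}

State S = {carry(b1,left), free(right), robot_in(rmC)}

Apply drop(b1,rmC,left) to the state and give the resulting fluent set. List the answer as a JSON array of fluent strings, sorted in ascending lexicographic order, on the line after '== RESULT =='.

Progress:
  pre ⊆ S: {carry(b1,left), robot_in(rmC)} ⊆ S  — applicable
  S \ del = {free(right), robot_in(rmC)}
  ∪ add   = {ball_in(b1,rmC), free(left), free(right), robot_in(rmC)}

== RESULT ==
["ball_in(b1,rmC)", "free(left)", "free(right)", "robot_in(rmC)"]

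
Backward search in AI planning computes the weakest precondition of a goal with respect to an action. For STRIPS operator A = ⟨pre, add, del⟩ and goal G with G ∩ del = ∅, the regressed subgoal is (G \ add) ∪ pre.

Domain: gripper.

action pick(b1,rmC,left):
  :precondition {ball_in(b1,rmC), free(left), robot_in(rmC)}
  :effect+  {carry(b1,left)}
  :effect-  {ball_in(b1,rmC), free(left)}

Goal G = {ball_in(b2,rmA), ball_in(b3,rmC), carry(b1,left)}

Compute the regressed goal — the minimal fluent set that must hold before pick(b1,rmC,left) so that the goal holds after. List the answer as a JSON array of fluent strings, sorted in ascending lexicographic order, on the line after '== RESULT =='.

Regress:
  G ∩ del = {}  (empty — regression defined)
  G \ add = {ball_in(b2,rmA), ball_in(b3,rmC), carry(b1,left)} \ {carry(b1,left)} = {ball_in(b2,rmA), ball_in(b3,rmC)}
  ∪ pre   = {ball_in(b2,rmA), ball_in(b3,rmC)} ∪ {ball_in(b1,rmC), free(left), robot_in(rmC)}
          = {ball_in(b1,rmC), ball_in(b2,rmA), ball_in(b3,rmC), free(left), robot_in(rmC)}

== RESULT ==
["ball_in(b1,rmC)", "ball_in(b2,rmA)", "ball_in(b3,rmC)", "free(left)", "robot_in(rmC)"]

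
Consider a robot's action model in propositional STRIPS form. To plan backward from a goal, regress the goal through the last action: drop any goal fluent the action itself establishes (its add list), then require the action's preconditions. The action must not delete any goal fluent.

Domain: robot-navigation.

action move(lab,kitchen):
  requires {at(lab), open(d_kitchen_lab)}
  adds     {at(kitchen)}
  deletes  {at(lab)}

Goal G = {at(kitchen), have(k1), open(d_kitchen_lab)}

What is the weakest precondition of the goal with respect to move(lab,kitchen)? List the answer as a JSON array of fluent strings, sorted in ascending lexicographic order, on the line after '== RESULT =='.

Regress:
  G ∩ del = {}  (empty — regression defined)
  G \ add = {at(kitchen), have(k1), open(d_kitchen_lab)} \ {at(kitchen)} = {have(k1), open(d_kitchen_lab)}
  ∪ pre   = {have(k1), open(d_kitchen_lab)} ∪ {at(lab), open(d_kitchen_lab)}
          = {at(lab), have(k1), open(d_kitchen_lab)}

== RESULT ==
["at(lab)", "have(k1)", "open(d_kitchen_lab)"]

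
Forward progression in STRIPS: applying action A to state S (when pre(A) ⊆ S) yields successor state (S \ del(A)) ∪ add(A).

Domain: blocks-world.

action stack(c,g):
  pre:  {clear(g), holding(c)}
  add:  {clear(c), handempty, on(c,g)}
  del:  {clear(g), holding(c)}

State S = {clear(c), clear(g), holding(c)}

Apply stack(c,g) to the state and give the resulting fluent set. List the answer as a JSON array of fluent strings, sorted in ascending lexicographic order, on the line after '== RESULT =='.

Progress:
  pre ⊆ S: {clear(g), holding(c)} ⊆ S  — applicable
  S \ del = {clear(c)}
  ∪ add   = {clear(c), handempty, on(c,g)}

== RESULT ==
["clear(c)", "handempty", "on(c,g)"]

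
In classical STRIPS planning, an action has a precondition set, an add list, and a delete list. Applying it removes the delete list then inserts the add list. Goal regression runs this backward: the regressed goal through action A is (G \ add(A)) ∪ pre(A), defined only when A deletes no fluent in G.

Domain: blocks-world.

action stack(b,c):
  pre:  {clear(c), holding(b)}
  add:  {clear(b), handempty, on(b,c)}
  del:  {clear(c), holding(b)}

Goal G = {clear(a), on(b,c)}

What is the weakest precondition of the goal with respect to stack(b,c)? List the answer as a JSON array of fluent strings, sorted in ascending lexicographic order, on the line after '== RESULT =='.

Regress:
  G ∩ del = {}  (empty — regression defined)
  G \ add = {clear(a), on(b,c)} \ {clear(b), handempty, on(b,c)} = {clear(a)}
  ∪ pre   = {clear(a)} ∪ {clear(c), holding(b)}
          = {clear(a), clear(c), holding(b)}

== RESULT ==
["clear(a)", "clear(c)", "holding(b)"]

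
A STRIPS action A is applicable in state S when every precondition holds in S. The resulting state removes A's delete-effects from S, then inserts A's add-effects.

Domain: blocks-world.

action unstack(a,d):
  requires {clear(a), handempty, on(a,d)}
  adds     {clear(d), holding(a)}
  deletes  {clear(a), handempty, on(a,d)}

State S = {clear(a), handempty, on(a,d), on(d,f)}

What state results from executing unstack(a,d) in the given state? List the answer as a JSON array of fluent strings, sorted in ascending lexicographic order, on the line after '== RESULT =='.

Progress:
  pre ⊆ S: {clear(a), handempty, on(a,d)} ⊆ S  — applicable
  S \ del = {on(d,f)}
  ∪ add   = {clear(d), holding(a), on(d,f)}

== RESULT ==
["clear(d)", "holding(a)", "on(d,f)"]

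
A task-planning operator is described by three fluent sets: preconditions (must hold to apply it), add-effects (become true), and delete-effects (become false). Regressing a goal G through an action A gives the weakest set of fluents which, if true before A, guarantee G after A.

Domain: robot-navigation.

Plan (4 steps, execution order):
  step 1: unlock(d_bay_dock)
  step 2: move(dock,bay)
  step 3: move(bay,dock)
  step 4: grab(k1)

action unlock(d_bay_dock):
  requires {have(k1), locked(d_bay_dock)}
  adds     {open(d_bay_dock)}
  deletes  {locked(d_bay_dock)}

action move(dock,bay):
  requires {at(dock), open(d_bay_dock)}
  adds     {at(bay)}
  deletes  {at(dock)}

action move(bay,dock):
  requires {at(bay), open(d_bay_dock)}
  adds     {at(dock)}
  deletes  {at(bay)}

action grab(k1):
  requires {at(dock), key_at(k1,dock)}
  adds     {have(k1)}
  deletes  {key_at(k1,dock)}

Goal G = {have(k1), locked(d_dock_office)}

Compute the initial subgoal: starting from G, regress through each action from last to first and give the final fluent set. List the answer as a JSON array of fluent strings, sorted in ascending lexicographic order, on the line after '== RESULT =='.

Work backward from the goal:
  through step 4 (grab(k1)): drop {have(k1)}, keep {locked(d_dock_office)}, require {at(dock), key_at(k1,dock)}
    → {at(dock), key_at(k1,dock), locked(d_dock_office)}
  through step 3 (move(bay,dock)): drop {at(dock)}, keep {key_at(k1,dock), locked(d_dock_office)}, require {at(bay), open(d_bay_dock)}
    → {at(bay), key_at(k1,dock), locked(d_dock_office), open(d_bay_dock)}
  through step 2 (move(dock,bay)): drop {at(bay)}, keep {key_at(k1,dock), locked(d_dock_office), open(d_bay_dock)}, require {at(dock), open(d_bay_dock)}
    → {at(dock), key_at(k1,dock), locked(d_dock_office), open(d_bay_dock)}
  through step 1 (unlock(d_bay_dock)): drop {open(d_bay_dock)}, keep {at(dock), key_at(k1,dock), locked(d_dock_office)}, require {have(k1), locked(d_bay_dock)}
    → {at(dock), have(k1), key_at(k1,dock), locked(d_bay_dock), locked(d_dock_office)}

== RESULT ==
["at(dock)", "have(k1)", "key_at(k1,dock)", "locked(d_bay_dock)", "locked(d_dock_office)"]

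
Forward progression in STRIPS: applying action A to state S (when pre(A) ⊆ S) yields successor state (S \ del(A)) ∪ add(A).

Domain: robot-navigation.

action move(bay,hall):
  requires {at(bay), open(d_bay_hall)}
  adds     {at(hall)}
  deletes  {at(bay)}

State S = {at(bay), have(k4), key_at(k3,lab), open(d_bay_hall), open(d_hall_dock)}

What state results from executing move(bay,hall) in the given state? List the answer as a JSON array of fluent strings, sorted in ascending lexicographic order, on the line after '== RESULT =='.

Progress:
  pre ⊆ S: {at(bay), open(d_bay_hall)} ⊆ S  — applicable
  S \ del = {have(k4), key_at(k3,lab), open(d_bay_hall), open(d_hall_dock)}
  ∪ add   = {at(hall), have(k4), key_at(k3,lab), open(d_bay_hall), open(d_hall_dock)}

== RESULT ==
["at(hall)", "have(k4)", "key_at(k3,lab)", "open(d_bay_hall)", "open(d_hall_dock)"]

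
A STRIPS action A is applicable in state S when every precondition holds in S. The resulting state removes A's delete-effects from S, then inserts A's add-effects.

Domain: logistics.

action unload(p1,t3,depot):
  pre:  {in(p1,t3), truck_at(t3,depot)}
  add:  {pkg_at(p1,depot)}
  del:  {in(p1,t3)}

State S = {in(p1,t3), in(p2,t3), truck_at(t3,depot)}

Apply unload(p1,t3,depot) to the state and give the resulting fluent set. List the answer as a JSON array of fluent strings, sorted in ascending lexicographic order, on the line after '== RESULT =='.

Compute (S \ del) ∪ add:
  pre ⊆ S: {in(p1,t3), truck_at(t3,depot)} ⊆ S  — applicable
  S \ del = {in(p2,t3), truck_at(t3,depot)}
  ∪ add   = {in(p2,t3), pkg_at(p1,depot), truck_at(t3,depot)}

== RESULT ==
["in(p2,t3)", "pkg_at(p1,depot)", "truck_at(t3,depot)"]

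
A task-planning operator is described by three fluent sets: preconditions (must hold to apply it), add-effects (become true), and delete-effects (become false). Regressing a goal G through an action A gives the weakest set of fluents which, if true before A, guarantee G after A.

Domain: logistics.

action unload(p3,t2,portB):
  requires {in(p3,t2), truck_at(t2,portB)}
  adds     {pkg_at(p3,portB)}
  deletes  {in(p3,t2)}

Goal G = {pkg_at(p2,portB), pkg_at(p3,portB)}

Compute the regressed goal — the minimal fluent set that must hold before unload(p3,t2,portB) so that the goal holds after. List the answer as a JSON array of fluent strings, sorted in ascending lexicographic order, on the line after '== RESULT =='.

Compute (G \ add) ∪ pre:
  G ∩ del = {}  (empty — regression defined)
  G \ add = {pkg_at(p2,portB), pkg_at(p3,portB)} \ {pkg_at(p3,portB)} = {pkg_at(p2,portB)}
  ∪ pre   = {pkg_at(p2,portB)} ∪ {in(p3,t2), truck_at(t2,portB)}
          = {in(p3,t2), pkg_at(p2,portB), truck_at(t2,portB)}

== RESULT ==
["in(p3,t2)", "pkg_at(p2,portB)", "truck_at(t2,portB)"]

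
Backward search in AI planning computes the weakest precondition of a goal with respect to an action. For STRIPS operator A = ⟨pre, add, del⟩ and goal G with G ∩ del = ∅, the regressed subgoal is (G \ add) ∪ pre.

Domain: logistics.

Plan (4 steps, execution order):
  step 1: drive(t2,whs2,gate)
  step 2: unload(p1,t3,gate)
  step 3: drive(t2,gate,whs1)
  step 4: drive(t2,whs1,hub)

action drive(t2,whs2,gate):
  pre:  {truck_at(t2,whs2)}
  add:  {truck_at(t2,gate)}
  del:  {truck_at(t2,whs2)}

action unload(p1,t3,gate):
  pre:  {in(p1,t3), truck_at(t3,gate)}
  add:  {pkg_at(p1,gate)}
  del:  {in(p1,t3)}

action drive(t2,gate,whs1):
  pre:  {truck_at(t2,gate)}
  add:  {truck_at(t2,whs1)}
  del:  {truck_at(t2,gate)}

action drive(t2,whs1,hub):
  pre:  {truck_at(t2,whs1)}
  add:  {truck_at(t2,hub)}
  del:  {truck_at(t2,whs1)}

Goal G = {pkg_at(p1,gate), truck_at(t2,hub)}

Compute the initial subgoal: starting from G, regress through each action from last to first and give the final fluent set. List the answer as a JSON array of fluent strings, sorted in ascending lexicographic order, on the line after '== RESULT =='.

Regress step by step:
  through step 4 (drive(t2,whs1,hub)): drop {truck_at(t2,hub)}, keep {pkg_at(p1,gate)}, require {truck_at(t2,whs1)}
    → {pkg_at(p1,gate), truck_at(t2,whs1)}
  through step 3 (drive(t2,gate,whs1)): drop {truck_at(t2,whs1)}, keep {pkg_at(p1,gate)}, require {truck_at(t2,gate)}
    → {pkg_at(p1,gate), truck_at(t2,gate)}
  through step 2 (unload(p1,t3,gate)): drop {pkg_at(p1,gate)}, keep {truck_at(t2,gate)}, require {in(p1,t3), truck_at(t3,gate)}
    → {in(p1,t3), truck_at(t2,gate), truck_at(t3,gate)}
  through step 1 (drive(t2,whs2,gate)): drop {truck_at(t2,gate)}, keep {in(p1,t3), truck_at(t3,gate)}, require {truck_at(t2,whs2)}
    → {in(p1,t3), truck_at(t2,whs2), truck_at(t3,gate)}

== RESULT ==
["in(p1,t3)", "truck_at(t2,whs2)", "truck_at(t3,gate)"]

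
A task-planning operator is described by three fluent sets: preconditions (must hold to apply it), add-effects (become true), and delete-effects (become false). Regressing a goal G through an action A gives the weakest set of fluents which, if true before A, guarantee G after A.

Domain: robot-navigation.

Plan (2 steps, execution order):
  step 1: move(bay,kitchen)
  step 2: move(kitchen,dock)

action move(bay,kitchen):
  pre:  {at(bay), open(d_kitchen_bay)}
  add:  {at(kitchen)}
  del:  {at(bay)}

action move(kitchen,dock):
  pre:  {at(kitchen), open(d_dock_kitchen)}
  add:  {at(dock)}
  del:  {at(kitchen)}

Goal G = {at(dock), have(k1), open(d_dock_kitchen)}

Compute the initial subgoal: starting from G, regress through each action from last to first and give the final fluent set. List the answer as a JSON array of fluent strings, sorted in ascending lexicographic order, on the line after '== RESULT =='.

Work backward from the goal:
  through step 2 (move(kitchen,dock)): drop {at(dock)}, keep {have(k1), open(d_dock_kitchen)}, require {at(kitchen), open(d_dock_kitchen)}
    → {at(kitchen), have(k1), open(d_dock_kitchen)}
  through step 1 (move(bay,kitchen)): drop {at(kitchen)}, keep {have(k1), open(d_dock_kitchen)}, require {at(bay), open(d_kitchen_bay)}
    → {at(bay), have(k1), open(d_dock_kitchen), open(d_kitchen_bay)}

== RESULT ==
["at(bay)", "have(k1)", "open(d_dock_kitchen)", "open(d_kitchen_bay)"]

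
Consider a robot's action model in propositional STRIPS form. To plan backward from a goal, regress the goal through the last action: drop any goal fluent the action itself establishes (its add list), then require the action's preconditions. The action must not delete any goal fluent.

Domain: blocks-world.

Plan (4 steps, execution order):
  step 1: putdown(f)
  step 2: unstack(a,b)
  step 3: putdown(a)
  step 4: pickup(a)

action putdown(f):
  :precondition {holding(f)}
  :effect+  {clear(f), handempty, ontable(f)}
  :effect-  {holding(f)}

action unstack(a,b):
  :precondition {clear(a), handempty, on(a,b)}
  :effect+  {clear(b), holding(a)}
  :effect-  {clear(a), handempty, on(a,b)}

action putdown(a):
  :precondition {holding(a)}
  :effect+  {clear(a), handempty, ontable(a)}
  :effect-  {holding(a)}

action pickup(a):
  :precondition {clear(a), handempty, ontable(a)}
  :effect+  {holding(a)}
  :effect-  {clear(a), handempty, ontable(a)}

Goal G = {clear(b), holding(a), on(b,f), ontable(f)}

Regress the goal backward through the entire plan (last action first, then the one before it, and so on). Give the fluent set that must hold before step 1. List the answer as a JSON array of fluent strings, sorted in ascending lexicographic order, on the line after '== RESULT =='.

Work backward from the goal:
  through step 4 (pickup(a)): drop {holding(a)}, keep {clear(b), on(b,f), ontable(f)}, require {clear(a), handempty, ontable(a)}
    → {clear(a), clear(b), handempty, on(b,f), ontable(a), ontable(f)}
  through step 3 (putdown(a)): drop {clear(a), handempty, ontable(a)}, keep {clear(b), on(b,f), ontable(f)}, require {holding(a)}
    → {clear(b), holding(a), on(b,f), ontable(f)}
  through step 2 (unstack(a,b)): drop {clear(b), holding(a)}, keep {on(b,f), ontable(f)}, require {clear(a), handempty, on(a,b)}
    → {clear(a), handempty, on(a,b), on(b,f), ontable(f)}
  through step 1 (putdown(f)): drop {handempty, ontable(f)}, keep {clear(a), on(a,b), on(b,f)}, require {holding(f)}
    → {clear(a), holding(f), on(a,b), on(b,f)}

== RESULT ==
["clear(a)", "holding(f)", "on(a,b)", "on(b,f)"]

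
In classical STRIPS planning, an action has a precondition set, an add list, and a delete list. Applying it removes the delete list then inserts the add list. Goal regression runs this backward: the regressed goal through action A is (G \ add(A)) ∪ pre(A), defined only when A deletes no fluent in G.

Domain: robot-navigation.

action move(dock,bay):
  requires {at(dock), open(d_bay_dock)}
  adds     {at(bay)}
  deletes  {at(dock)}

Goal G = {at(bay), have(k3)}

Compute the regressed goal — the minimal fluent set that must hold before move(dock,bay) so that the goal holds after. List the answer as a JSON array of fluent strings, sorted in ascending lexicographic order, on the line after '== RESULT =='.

Compute (G \ add) ∪ pre:
  G ∩ del = {}  (empty — regression defined)
  G \ add = {at(bay), have(k3)} \ {at(bay)} = {have(k3)}
  ∪ pre   = {have(k3)} ∪ {at(dock), open(d_bay_dock)}
          = {at(dock), have(k3), open(d_bay_dock)}

== RESULT ==
["at(dock)", "have(k3)", "open(d_bay_dock)"]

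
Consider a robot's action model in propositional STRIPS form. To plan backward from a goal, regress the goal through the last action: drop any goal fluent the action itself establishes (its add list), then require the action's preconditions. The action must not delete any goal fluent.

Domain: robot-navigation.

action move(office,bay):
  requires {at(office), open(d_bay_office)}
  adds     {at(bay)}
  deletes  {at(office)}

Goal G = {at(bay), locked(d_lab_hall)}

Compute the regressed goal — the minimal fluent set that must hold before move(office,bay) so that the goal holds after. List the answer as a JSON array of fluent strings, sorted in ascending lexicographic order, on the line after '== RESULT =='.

Regress:
  G ∩ del = {}  (empty — regression defined)
  G \ add = {at(bay), locked(d_lab_hall)} \ {at(bay)} = {locked(d_lab_hall)}
  ∪ pre   = {locked(d_lab_hall)} ∪ {at(office), open(d_bay_office)}
          = {at(office), locked(d_lab_hall), open(d_bay_office)}

== RESULT ==
["at(office)", "locked(d_lab_hall)", "open(d_bay_office)"]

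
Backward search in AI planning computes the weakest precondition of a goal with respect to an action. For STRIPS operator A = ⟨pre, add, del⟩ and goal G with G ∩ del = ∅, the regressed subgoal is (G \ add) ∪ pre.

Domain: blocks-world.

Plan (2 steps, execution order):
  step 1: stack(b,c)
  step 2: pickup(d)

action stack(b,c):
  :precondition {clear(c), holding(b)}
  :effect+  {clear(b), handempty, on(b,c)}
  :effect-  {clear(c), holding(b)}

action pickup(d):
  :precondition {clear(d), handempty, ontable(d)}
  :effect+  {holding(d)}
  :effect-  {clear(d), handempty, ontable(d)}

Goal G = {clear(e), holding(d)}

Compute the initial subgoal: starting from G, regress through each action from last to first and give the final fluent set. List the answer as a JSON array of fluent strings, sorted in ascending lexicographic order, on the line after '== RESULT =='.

Work backward from the goal:
  through step 2 (pickup(d)): drop {holding(d)}, keep {clear(e)}, require {clear(d), handempty, ontable(d)}
    → {clear(d), clear(e), handempty, ontable(d)}
  through step 1 (stack(b,c)): drop {handempty}, keep {clear(d), clear(e), ontable(d)}, require {clear(c), holding(b)}
    → {clear(c), clear(d), clear(e), holding(b), ontable(d)}

== RESULT ==
["clear(c)", "clear(d)", "clear(e)", "holding(b)", "ontable(d)"]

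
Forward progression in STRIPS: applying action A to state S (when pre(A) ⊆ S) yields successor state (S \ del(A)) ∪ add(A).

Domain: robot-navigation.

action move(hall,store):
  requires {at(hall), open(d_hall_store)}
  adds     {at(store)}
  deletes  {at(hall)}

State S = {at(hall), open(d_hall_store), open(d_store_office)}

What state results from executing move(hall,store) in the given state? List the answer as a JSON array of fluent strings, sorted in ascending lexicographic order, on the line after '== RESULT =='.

Progress:
  pre ⊆ S: {at(hall), open(d_hall_store)} ⊆ S  — applicable
  S \ del = {open(d_hall_store), open(d_store_office)}
  ∪ add   = {at(store), open(d_hall_store), open(d_store_office)}

== RESULT ==
["at(store)", "open(d_hall_store)", "open(d_store_office)"]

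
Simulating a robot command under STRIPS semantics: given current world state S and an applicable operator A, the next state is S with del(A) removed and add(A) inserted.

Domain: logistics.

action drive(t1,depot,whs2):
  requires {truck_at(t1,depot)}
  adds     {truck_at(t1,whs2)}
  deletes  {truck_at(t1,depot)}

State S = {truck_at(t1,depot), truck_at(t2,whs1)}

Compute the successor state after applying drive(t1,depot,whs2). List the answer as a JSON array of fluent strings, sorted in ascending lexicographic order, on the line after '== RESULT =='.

Progress:
  pre ⊆ S: {truck_at(t1,depot)} ⊆ S  — applicable
  S \ del = {truck_at(t2,whs1)}
  ∪ add   = {truck_at(t1,whs2), truck_at(t2,whs1)}

== RESULT ==
["truck_at(t1,whs2)", "truck_at(t2,whs1)"]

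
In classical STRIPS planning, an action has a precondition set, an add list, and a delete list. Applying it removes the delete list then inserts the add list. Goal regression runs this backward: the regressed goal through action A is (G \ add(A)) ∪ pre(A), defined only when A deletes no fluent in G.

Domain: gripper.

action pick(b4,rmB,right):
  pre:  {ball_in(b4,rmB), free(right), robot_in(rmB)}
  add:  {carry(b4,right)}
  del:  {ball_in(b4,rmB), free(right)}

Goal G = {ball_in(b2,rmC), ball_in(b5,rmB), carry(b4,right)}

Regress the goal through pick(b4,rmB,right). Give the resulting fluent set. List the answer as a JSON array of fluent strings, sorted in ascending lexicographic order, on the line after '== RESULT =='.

Compute (G \ add) ∪ pre:
  G ∩ del = {}  (empty — regression defined)
  G \ add = {ball_in(b2,rmC), ball_in(b5,rmB), carry(b4,right)} \ {carry(b4,right)} = {ball_in(b2,rmC), ball_in(b5,rmB)}
  ∪ pre   = {ball_in(b2,rmC), ball_in(b5,rmB)} ∪ {ball_in(b4,rmB), free(right), robot_in(rmB)}
          = {ball_in(b2,rmC), ball_in(b4,rmB), ball_in(b5,rmB), free(right), robot_in(rmB)}

== RESULT ==
["ball_in(b2,rmC)", "ball_in(b4,rmB)", "ball_in(b5,rmB)", "free(right)", "robot_in(rmB)"]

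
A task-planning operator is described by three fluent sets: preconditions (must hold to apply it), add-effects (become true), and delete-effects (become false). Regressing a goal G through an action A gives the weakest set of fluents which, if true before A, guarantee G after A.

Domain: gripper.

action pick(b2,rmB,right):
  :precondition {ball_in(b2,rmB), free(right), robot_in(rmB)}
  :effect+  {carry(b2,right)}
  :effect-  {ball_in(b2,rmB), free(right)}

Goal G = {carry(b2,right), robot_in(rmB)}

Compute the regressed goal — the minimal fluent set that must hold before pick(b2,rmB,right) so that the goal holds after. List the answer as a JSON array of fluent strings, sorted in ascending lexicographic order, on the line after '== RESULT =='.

Regress:
  G ∩ del = {}  (empty — regression defined)
  G \ add = {carry(b2,right), robot_in(rmB)} \ {carry(b2,right)} = {robot_in(rmB)}
  ∪ pre   = {robot_in(rmB)} ∪ {ball_in(b2,rmB), free(right), robot_in(rmB)}
          = {ball_in(b2,rmB), free(right), robot_in(rmB)}

== RESULT ==
["ball_in(b2,rmB)", "free(right)", "robot_in(rmB)"]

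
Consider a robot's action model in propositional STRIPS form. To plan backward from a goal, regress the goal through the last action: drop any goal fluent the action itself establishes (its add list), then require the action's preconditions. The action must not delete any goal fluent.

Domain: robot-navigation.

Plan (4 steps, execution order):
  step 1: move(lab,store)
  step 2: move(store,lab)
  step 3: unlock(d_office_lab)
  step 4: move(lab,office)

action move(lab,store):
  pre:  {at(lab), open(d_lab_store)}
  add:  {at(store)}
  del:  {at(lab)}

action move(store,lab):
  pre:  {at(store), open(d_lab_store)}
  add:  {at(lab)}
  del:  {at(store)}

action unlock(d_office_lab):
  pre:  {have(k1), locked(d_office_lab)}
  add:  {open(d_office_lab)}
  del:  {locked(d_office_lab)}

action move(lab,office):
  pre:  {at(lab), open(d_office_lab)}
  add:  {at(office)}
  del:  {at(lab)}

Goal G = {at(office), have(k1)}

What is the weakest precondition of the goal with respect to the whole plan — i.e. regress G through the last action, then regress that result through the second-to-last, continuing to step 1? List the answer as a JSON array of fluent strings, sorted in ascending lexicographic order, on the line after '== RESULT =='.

Regress step by step:
  through step 4 (move(lab,office)): drop {at(office)}, keep {have(k1)}, require {at(lab), open(d_office_lab)}
    → {at(lab), have(k1), open(d_office_lab)}
  through step 3 (unlock(d_office_lab)): drop {open(d_office_lab)}, keep {at(lab), have(k1)}, require {have(k1), locked(d_office_lab)}
    → {at(lab), have(k1), locked(d_office_lab)}
  through step 2 (move(store,lab)): drop {at(lab)}, keep {have(k1), locked(d_office_lab)}, require {at(store), open(d_lab_store)}
    → {at(store), have(k1), locked(d_office_lab), open(d_lab_store)}
  through step 1 (move(lab,store)): drop {at(store)}, keep {have(k1), locked(d_office_lab), open(d_lab_store)}, require {at(lab), open(d_lab_store)}
    → {at(lab), have(k1), locked(d_office_lab), open(d_lab_store)}

== RESULT ==
["at(lab)", "have(k1)", "locked(d_office_lab)", "open(d_lab_store)"]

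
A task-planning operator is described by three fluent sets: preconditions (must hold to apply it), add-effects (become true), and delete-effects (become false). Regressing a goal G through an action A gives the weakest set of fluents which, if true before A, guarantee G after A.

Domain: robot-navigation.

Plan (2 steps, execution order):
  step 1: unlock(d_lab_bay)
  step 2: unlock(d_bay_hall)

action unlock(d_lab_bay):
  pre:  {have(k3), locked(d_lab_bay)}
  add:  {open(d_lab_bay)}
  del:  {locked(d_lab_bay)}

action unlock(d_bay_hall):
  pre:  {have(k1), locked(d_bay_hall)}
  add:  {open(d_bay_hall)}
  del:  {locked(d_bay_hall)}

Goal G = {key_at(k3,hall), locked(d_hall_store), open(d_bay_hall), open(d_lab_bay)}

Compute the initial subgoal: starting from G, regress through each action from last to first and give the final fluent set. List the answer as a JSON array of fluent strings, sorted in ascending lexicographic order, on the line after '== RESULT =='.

Work backward from the goal:
  through step 2 (unlock(d_bay_hall)): drop {open(d_bay_hall)}, keep {key_at(k3,hall), locked(d_hall_store), open(d_lab_bay)}, require {have(k1), locked(d_bay_hall)}
    → {have(k1), key_at(k3,hall), locked(d_bay_hall), locked(d_hall_store), open(d_lab_bay)}
  through step 1 (unlock(d_lab_bay)): drop {open(d_lab_bay)}, keep {have(k1), key_at(k3,hall), locked(d_bay_hall), locked(d_hall_store)}, require {have(k3), locked(d_lab_bay)}
    → {have(k1), have(k3), key_at(k3,hall), locked(d_bay_hall), locked(d_hall_store), locked(d_lab_bay)}

== RESULT ==
["have(k1)", "have(k3)", "key_at(k3,hall)", "locked(d_bay_hall)", "locked(d_hall_store)", "locked(d_lab_bay)"]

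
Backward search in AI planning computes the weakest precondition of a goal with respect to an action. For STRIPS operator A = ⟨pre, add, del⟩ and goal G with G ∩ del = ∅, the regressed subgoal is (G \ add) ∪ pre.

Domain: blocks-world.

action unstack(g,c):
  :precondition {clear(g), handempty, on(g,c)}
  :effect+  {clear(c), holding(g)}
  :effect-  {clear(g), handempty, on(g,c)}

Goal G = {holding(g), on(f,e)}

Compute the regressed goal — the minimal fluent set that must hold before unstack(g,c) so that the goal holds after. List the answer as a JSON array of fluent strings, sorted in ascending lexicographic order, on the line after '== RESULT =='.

Regress:
  G ∩ del = {}  (empty — regression defined)
  G \ add = {holding(g), on(f,e)} \ {clear(c), holding(g)} = {on(f,e)}
  ∪ pre   = {on(f,e)} ∪ {clear(g), handempty, on(g,c)}
          = {clear(g), handempty, on(f,e), on(g,c)}

== RESULT ==
["clear(g)", "handempty", "on(f,e)", "on(g,c)"]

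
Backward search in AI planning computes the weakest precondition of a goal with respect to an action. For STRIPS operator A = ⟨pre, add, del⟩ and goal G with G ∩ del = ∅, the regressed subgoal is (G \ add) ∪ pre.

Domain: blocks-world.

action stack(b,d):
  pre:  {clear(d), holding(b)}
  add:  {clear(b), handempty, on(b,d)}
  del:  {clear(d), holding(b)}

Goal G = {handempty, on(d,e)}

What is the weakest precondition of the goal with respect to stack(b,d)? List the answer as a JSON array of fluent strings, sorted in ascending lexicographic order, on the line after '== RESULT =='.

Compute (G \ add) ∪ pre:
  G ∩ del = {}  (empty — regression defined)
  G \ add = {handempty, on(d,e)} \ {clear(b), handempty, on(b,d)} = {on(d,e)}
  ∪ pre   = {on(d,e)} ∪ {clear(d), holding(b)}
          = {clear(d), holding(b), on(d,e)}

== RESULT ==
["clear(d)", "holding(b)", "on(d,e)"]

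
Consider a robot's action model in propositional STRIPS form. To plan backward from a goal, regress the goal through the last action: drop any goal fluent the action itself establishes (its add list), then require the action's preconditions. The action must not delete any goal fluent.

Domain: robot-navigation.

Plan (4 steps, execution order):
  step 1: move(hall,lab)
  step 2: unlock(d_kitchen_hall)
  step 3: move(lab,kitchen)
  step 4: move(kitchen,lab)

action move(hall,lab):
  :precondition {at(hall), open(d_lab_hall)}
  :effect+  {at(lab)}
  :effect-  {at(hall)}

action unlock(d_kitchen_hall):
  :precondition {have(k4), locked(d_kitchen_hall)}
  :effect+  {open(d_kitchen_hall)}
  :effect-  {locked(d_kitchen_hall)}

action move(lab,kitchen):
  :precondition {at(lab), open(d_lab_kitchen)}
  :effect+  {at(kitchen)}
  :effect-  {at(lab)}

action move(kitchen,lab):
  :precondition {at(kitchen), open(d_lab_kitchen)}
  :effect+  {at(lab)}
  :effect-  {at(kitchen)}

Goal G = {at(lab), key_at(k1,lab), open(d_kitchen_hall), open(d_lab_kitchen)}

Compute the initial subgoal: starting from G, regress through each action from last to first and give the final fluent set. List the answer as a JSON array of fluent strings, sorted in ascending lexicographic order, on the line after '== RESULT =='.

Regress step by step:
  through step 4 (move(kitchen,lab)): drop {at(lab)}, keep {key_at(k1,lab), open(d_kitchen_hall), open(d_lab_kitchen)}, require {at(kitchen), open(d_lab_kitchen)}
    → {at(kitchen), key_at(k1,lab), open(d_kitchen_hall), open(d_lab_kitchen)}
  through step 3 (move(lab,kitchen)): drop {at(kitchen)}, keep {key_at(k1,lab), open(d_kitchen_hall), open(d_lab_kitchen)}, require {at(lab), open(d_lab_kitchen)}
    → {at(lab), key_at(k1,lab), open(d_kitchen_hall), open(d_lab_kitchen)}
  through step 2 (unlock(d_kitchen_hall)): drop {open(d_kitchen_hall)}, keep {at(lab), key_at(k1,lab), open(d_lab_kitchen)}, require {have(k4), locked(d_kitchen_hall)}
    → {at(lab), have(k4), key_at(k1,lab), locked(d_kitchen_hall), open(d_lab_kitchen)}
  through step 1 (move(hall,lab)): drop {at(lab)}, keep {have(k4), key_at(k1,lab), locked(d_kitchen_hall), open(d_lab_kitchen)}, require {at(hall), open(d_lab_hall)}
    → {at(hall), have(k4), key_at(k1,lab), locked(d_kitchen_hall), open(d_lab_hall), open(d_lab_kitchen)}

== RESULT ==
["at(hall)", "have(k4)", "key_at(k1,lab)", "locked(d_kitchen_hall)", "open(d_lab_hall)", "open(d_lab_kitchen)"]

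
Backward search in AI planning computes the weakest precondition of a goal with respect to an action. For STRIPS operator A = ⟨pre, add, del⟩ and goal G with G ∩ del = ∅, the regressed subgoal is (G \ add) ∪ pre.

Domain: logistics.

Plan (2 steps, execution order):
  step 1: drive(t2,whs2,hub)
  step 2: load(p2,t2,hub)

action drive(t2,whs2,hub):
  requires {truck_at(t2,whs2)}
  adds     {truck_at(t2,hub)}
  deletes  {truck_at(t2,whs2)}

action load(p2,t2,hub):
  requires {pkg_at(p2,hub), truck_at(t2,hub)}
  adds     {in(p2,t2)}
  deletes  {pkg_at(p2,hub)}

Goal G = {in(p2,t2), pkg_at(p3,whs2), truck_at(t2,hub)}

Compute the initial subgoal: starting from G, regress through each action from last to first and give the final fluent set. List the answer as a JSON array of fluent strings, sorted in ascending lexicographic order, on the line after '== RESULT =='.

Work backward from the goal:
  through step 2 (load(p2,t2,hub)): drop {in(p2,t2)}, keep {pkg_at(p3,whs2), truck_at(t2,hub)}, require {pkg_at(p2,hub), truck_at(t2,hub)}
    → {pkg_at(p2,hub), pkg_at(p3,whs2), truck_at(t2,hub)}
  through step 1 (drive(t2,whs2,hub)): drop {truck_at(t2,hub)}, keep {pkg_at(p2,hub), pkg_at(p3,whs2)}, require {truck_at(t2,whs2)}
    → {pkg_at(p2,hub), pkg_at(p3,whs2), truck_at(t2,whs2)}

== RESULT ==
["pkg_at(p2,hub)", "pkg_at(p3,whs2)", "truck_at(t2,whs2)"]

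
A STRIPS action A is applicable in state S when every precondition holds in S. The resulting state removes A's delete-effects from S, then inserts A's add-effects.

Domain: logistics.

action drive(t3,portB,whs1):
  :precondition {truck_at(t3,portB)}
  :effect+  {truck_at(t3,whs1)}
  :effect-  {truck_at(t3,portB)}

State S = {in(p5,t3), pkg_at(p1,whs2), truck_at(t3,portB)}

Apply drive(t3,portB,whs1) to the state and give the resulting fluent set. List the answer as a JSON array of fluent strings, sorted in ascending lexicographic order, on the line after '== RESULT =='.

Compute (S \ del) ∪ add:
  pre ⊆ S: {truck_at(t3,portB)} ⊆ S  — applicable
  S \ del = {in(p5,t3), pkg_at(p1,whs2)}
  ∪ add   = {in(p5,t3), pkg_at(p1,whs2), truck_at(t3,whs1)}

== RESULT ==
["in(p5,t3)", "pkg_at(p1,whs2)", "truck_at(t3,whs1)"]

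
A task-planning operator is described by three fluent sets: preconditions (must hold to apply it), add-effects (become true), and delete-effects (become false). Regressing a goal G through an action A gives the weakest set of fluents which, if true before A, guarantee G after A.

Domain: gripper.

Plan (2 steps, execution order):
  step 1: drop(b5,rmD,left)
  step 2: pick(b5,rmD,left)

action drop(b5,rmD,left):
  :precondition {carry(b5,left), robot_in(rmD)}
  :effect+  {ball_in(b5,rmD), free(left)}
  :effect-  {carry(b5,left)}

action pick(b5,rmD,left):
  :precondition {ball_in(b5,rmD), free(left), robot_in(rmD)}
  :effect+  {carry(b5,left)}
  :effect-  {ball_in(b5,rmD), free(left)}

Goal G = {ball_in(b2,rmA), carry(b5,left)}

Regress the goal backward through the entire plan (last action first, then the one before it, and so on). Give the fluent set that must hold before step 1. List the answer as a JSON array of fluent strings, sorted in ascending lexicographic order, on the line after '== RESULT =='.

Regress step by step:
  through step 2 (pick(b5,rmD,left)): drop {carry(b5,left)}, keep {ball_in(b2,rmA)}, require {ball_in(b5,rmD), free(left), robot_in(rmD)}
    → {ball_in(b2,rmA), ball_in(b5,rmD), free(left), robot_in(rmD)}
  through step 1 (drop(b5,rmD,left)): drop {ball_in(b5,rmD), free(left)}, keep {ball_in(b2,rmA), robot_in(rmD)}, require {carry(b5,left), robot_in(rmD)}
    → {ball_in(b2,rmA), carry(b5,left), robot_in(rmD)}

== RESULT ==
["ball_in(b2,rmA)", "carry(b5,left)", "robot_in(rmD)"]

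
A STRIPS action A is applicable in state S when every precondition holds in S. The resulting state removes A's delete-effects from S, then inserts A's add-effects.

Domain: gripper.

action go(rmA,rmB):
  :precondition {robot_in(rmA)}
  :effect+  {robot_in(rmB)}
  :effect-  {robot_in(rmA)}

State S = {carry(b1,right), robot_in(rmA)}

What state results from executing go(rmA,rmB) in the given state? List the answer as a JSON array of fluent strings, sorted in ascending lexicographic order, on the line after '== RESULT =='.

Compute (S \ del) ∪ add:
  pre ⊆ S: {robot_in(rmA)} ⊆ S  — applicable
  S \ del = {carry(b1,right)}
  ∪ add   = {carry(b1,right), robot_in(rmB)}

== RESULT ==
["carry(b1,right)", "robot_in(rmB)"]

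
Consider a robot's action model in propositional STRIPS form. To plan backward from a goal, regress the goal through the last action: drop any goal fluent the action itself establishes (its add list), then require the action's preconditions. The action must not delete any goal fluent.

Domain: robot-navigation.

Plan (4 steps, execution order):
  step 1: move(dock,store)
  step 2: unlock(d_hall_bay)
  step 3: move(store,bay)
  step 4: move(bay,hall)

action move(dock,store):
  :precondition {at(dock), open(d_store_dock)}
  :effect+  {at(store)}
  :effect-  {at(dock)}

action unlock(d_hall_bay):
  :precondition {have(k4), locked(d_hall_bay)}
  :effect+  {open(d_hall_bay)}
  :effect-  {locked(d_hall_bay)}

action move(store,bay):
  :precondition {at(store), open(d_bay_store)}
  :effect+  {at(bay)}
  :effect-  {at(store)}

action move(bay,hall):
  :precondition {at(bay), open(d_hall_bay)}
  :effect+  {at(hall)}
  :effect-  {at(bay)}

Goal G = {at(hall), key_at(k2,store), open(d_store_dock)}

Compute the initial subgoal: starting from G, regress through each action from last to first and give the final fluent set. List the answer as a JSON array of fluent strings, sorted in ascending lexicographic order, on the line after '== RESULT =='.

Regress step by step:
  through step 4 (move(bay,hall)): drop {at(hall)}, keep {key_at(k2,store), open(d_store_dock)}, require {at(bay), open(d_hall_bay)}
    → {at(bay), key_at(k2,store), open(d_hall_bay), open(d_store_dock)}
  through step 3 (move(store,bay)): drop {at(bay)}, keep {key_at(k2,store), open(d_hall_bay), open(d_store_dock)}, require {at(store), open(d_bay_store)}
    → {at(store), key_at(k2,store), open(d_bay_store), open(d_hall_bay), open(d_store_dock)}
  through step 2 (unlock(d_hall_bay)): drop {open(d_hall_bay)}, keep {at(store), key_at(k2,store), open(d_bay_store), open(d_store_dock)}, require {have(k4), locked(d_hall_bay)}
    → {at(store), have(k4), key_at(k2,store), locked(d_hall_bay), open(d_bay_store), open(d_store_dock)}
  through step 1 (move(dock,store)): drop {at(store)}, keep {have(k4), key_at(k2,store), locked(d_hall_bay), open(d_bay_store), open(d_store_dock)}, require {at(dock), open(d_store_dock)}
    → {at(dock), have(k4), key_at(k2,store), locked(d_hall_bay), open(d_bay_store), open(d_store_dock)}

== RESULT ==
["at(dock)", "have(k4)", "key_at(k2,store)", "locked(d_hall_bay)", "open(d_bay_store)", "open(d_store_dock)"]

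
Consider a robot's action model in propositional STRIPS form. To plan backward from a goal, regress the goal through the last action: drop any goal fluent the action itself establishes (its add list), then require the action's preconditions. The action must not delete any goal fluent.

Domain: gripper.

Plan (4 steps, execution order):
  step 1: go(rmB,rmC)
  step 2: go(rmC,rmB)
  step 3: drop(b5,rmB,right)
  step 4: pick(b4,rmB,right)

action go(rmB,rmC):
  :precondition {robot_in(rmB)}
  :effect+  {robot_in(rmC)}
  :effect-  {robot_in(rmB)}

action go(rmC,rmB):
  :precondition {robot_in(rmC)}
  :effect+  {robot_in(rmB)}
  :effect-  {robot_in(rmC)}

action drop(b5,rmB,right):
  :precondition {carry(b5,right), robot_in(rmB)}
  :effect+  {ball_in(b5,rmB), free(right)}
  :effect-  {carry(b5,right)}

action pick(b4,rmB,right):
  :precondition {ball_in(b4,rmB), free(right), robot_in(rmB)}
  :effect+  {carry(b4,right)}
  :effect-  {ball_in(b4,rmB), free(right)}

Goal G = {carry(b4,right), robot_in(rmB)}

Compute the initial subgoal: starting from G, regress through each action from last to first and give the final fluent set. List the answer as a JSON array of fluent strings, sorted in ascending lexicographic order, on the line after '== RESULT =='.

Regress step by step:
  through step 4 (pick(b4,rmB,right)): drop {carry(b4,right)}, keep {robot_in(rmB)}, require {ball_in(b4,rmB), free(right), robot_in(rmB)}
    → {ball_in(b4,rmB), free(right), robot_in(rmB)}
  through step 3 (drop(b5,rmB,right)): drop {free(right)}, keep {ball_in(b4,rmB), robot_in(rmB)}, require {carry(b5,right), robot_in(rmB)}
    → {ball_in(b4,rmB), carry(b5,right), robot_in(rmB)}
  through step 2 (go(rmC,rmB)): drop {robot_in(rmB)}, keep {ball_in(b4,rmB), carry(b5,right)}, require {robot_in(rmC)}
    → {ball_in(b4,rmB), carry(b5,right), robot_in(rmC)}
  through step 1 (go(rmB,rmC)): drop {robot_in(rmC)}, keep {ball_in(b4,rmB), carry(b5,right)}, require {robot_in(rmB)}
    → {ball_in(b4,rmB), carry(b5,right), robot_in(rmB)}

== RESULT ==
["ball_in(b4,rmB)", "carry(b5,right)", "robot_in(rmB)"]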